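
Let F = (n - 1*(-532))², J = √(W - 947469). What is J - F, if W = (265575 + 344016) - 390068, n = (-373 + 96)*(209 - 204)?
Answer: -727609 + I*√727946 ≈ -7.2761e+5 + 853.2*I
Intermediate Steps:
n = -1385 (n = -277*5 = -1385)
W = 219523 (W = 609591 - 390068 = 219523)
J = I*√727946 (J = √(219523 - 947469) = √(-727946) = I*√727946 ≈ 853.2*I)
F = 727609 (F = (-1385 - 1*(-532))² = (-1385 + 532)² = (-853)² = 727609)
J - F = I*√727946 - 1*727609 = I*√727946 - 727609 = -727609 + I*√727946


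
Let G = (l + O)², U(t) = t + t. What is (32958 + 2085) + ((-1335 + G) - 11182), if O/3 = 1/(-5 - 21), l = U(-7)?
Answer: 15362265/676 ≈ 22725.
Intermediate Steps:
U(t) = 2*t
l = -14 (l = 2*(-7) = -14)
O = -3/26 (O = 3/(-5 - 21) = 3/(-26) = 3*(-1/26) = -3/26 ≈ -0.11538)
G = 134689/676 (G = (-14 - 3/26)² = (-367/26)² = 134689/676 ≈ 199.24)
(32958 + 2085) + ((-1335 + G) - 11182) = (32958 + 2085) + ((-1335 + 134689/676) - 11182) = 35043 + (-767771/676 - 11182) = 35043 - 8326803/676 = 15362265/676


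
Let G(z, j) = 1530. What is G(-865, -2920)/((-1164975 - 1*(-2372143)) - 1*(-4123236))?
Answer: 765/2665202 ≈ 0.00028703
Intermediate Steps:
G(-865, -2920)/((-1164975 - 1*(-2372143)) - 1*(-4123236)) = 1530/((-1164975 - 1*(-2372143)) - 1*(-4123236)) = 1530/((-1164975 + 2372143) + 4123236) = 1530/(1207168 + 4123236) = 1530/5330404 = 1530*(1/5330404) = 765/2665202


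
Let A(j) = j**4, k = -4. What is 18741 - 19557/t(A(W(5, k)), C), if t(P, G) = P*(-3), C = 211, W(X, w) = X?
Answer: 11719644/625 ≈ 18751.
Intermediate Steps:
t(P, G) = -3*P
18741 - 19557/t(A(W(5, k)), C) = 18741 - 19557/((-3*5**4)) = 18741 - 19557/((-3*625)) = 18741 - 19557/(-1875) = 18741 - 19557*(-1/1875) = 18741 + 6519/625 = 11719644/625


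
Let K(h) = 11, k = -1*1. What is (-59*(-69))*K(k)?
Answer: 44781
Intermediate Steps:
k = -1
(-59*(-69))*K(k) = -59*(-69)*11 = 4071*11 = 44781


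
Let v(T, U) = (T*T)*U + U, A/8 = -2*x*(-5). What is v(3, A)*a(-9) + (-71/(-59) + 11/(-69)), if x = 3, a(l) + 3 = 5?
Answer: 19545050/4071 ≈ 4801.0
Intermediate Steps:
a(l) = 2 (a(l) = -3 + 5 = 2)
A = 240 (A = 8*(-2*3*(-5)) = 8*(-6*(-5)) = 8*30 = 240)
v(T, U) = U + U*T² (v(T, U) = T²*U + U = U*T² + U = U + U*T²)
v(3, A)*a(-9) + (-71/(-59) + 11/(-69)) = (240*(1 + 3²))*2 + (-71/(-59) + 11/(-69)) = (240*(1 + 9))*2 + (-71*(-1/59) + 11*(-1/69)) = (240*10)*2 + (71/59 - 11/69) = 2400*2 + 4250/4071 = 4800 + 4250/4071 = 19545050/4071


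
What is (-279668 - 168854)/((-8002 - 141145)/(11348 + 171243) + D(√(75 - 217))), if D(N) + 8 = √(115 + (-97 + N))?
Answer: -448522/(-1609875/182591 + √(18 + I*√142)) ≈ 93863.0 + 28779.0*I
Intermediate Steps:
D(N) = -8 + √(18 + N) (D(N) = -8 + √(115 + (-97 + N)) = -8 + √(18 + N))
(-279668 - 168854)/((-8002 - 141145)/(11348 + 171243) + D(√(75 - 217))) = (-279668 - 168854)/((-8002 - 141145)/(11348 + 171243) + (-8 + √(18 + √(75 - 217)))) = -448522/(-149147/182591 + (-8 + √(18 + √(-142)))) = -448522/(-149147*1/182591 + (-8 + √(18 + I*√142))) = -448522/(-149147/182591 + (-8 + √(18 + I*√142))) = -448522/(-1609875/182591 + √(18 + I*√142))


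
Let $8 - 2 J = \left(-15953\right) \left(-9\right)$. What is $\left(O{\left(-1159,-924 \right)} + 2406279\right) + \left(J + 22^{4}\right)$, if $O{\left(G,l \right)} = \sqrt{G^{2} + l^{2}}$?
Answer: $\frac{5137501}{2} + \sqrt{2197057} \approx 2.5702 \cdot 10^{6}$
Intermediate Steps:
$J = - \frac{143569}{2}$ ($J = 4 - \frac{\left(-15953\right) \left(-9\right)}{2} = 4 - \frac{143577}{2} = - \frac{143569}{2} \approx -71785.0$)
$\left(O{\left(-1159,-924 \right)} + 2406279\right) + \left(J + 22^{4}\right) = \left(\sqrt{\left(-1159\right)^{2} + \left(-924\right)^{2}} + 2406279\right) - \left(\frac{143569}{2} - 22^{4}\right) = \left(\sqrt{1343281 + 853776} + 2406279\right) + \left(- \frac{143569}{2} + 234256\right) = \left(\sqrt{2197057} + 2406279\right) + \frac{324943}{2} = \left(2406279 + \sqrt{2197057}\right) + \frac{324943}{2} = \frac{5137501}{2} + \sqrt{2197057}$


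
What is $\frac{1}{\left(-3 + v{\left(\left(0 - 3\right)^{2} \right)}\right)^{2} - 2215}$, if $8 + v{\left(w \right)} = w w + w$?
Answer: $\frac{1}{4026} \approx 0.00024839$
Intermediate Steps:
$v{\left(w \right)} = -8 + w + w^{2}$ ($v{\left(w \right)} = -8 + \left(w w + w\right) = -8 + \left(w^{2} + w\right) = -8 + \left(w + w^{2}\right) = -8 + w + w^{2}$)
$\frac{1}{\left(-3 + v{\left(\left(0 - 3\right)^{2} \right)}\right)^{2} - 2215} = \frac{1}{\left(-3 + \left(-8 + \left(0 - 3\right)^{2} + \left(\left(0 - 3\right)^{2}\right)^{2}\right)\right)^{2} - 2215} = \frac{1}{\left(-3 + \left(-8 + \left(-3\right)^{2} + \left(\left(-3\right)^{2}\right)^{2}\right)\right)^{2} - 2215} = \frac{1}{\left(-3 + \left(-8 + 9 + 9^{2}\right)\right)^{2} - 2215} = \frac{1}{\left(-3 + \left(-8 + 9 + 81\right)\right)^{2} - 2215} = \frac{1}{\left(-3 + 82\right)^{2} - 2215} = \frac{1}{79^{2} - 2215} = \frac{1}{6241 - 2215} = \frac{1}{4026}$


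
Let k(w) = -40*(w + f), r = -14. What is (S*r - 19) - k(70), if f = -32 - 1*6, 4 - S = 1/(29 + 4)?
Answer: 39779/33 ≈ 1205.4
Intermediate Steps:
S = 131/33 (S = 4 - 1/(29 + 4) = 4 - 1/33 = 131/33 ≈ 3.9697)
f = -38 (f = -32 - 6 = -38)
k(w) = 1520 - 40*w (k(w) = -40*(w - 38) = -40*(-38 + w) = 1520 - 40*w)
(S*r - 19) - k(70) = ((131/33)*(-14) - 19) - (1520 - 40*70) = (-1834/33 - 19) - (1520 - 2800) = -2461/33 - 1*(-1280) = -2461/33 + 1280 = 39779/33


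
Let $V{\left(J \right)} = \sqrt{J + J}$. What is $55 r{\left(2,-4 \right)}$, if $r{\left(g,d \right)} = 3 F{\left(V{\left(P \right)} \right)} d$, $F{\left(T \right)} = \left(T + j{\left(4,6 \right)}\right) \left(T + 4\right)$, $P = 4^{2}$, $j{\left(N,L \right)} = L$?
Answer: $-36960 - 26400 \sqrt{2} \approx -74295.0$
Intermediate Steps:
$P = 16$
$V{\left(J \right)} = \sqrt{2} \sqrt{J}$ ($V{\left(J \right)} = \sqrt{2 J} = \sqrt{2} \sqrt{J}$)
$F{\left(T \right)} = \left(4 + T\right) \left(6 + T\right)$ ($F{\left(T \right)} = \left(T + 6\right) \left(T + 4\right) = \left(6 + T\right) \left(4 + T\right) = \left(4 + T\right) \left(6 + T\right)$)
$r{\left(g,d \right)} = d \left(168 + 120 \sqrt{2}\right)$ ($r{\left(g,d \right)} = 3 \left(24 + \left(\sqrt{2} \sqrt{16}\right)^{2} + 10 \sqrt{2} \sqrt{16}\right) d = 3 \left(24 + \left(\sqrt{2} \cdot 4\right)^{2} + 10 \sqrt{2} \cdot 4\right) d = 3 \left(24 + \left(4 \sqrt{2}\right)^{2} + 10 \cdot 4 \sqrt{2}\right) d = 3 \left(24 + 32 + 40 \sqrt{2}\right) d = 3 \left(56 + 40 \sqrt{2}\right) d = \left(168 + 120 \sqrt{2}\right) d = d \left(168 + 120 \sqrt{2}\right)$)
$55 r{\left(2,-4 \right)} = 55 \cdot 24 \left(-4\right) \left(7 + 5 \sqrt{2}\right) = 55 \left(-672 - 480 \sqrt{2}\right) = -36960 - 26400 \sqrt{2}$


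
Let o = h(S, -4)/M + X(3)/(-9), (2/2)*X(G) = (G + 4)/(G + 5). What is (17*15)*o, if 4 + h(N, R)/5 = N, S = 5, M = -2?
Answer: -15895/24 ≈ -662.29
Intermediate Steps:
h(N, R) = -20 + 5*N
X(G) = (4 + G)/(5 + G) (X(G) = (G + 4)/(G + 5) = (4 + G)/(5 + G))
o = -187/72 (o = (-20 + 5*5)/(-2) + ((4 + 3)/(5 + 3))/(-9) = (-20 + 25)*(-1/2) + (7/8)*(-1/9) = 5*(-1/2) + ((1/8)*7)*(-1/9) = -5/2 + (7/8)*(-1/9) = -5/2 - 7/72 = -187/72 ≈ -2.5972)
(17*15)*o = (17*15)*(-187/72) = 255*(-187/72) = -15895/24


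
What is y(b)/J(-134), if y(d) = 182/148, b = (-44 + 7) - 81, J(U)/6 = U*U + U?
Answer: 13/1130424 ≈ 1.1500e-5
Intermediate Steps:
J(U) = 6*U + 6*U² (J(U) = 6*(U*U + U) = 6*(U² + U) = 6*(U + U²) = 6*U + 6*U²)
b = -118 (b = -37 - 81 = -118)
y(d) = 91/74 (y(d) = 182*(1/148) = 91/74)
y(b)/J(-134) = 91/(74*((6*(-134)*(1 - 134)))) = 91/(74*((6*(-134)*(-133)))) = (91/74)/106932 = (91/74)*(1/106932) = 13/1130424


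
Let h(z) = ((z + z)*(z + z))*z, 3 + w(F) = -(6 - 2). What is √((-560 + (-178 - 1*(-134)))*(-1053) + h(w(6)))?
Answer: 4*√39665 ≈ 796.64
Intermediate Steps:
w(F) = -7 (w(F) = -3 - (6 - 2) = -3 - 1*4 = -3 - 4 = -7)
h(z) = 4*z³ (h(z) = ((2*z)*(2*z))*z = (4*z²)*z = 4*z³)
√((-560 + (-178 - 1*(-134)))*(-1053) + h(w(6))) = √((-560 + (-178 - 1*(-134)))*(-1053) + 4*(-7)³) = √((-560 + (-178 + 134))*(-1053) + 4*(-343)) = √((-560 - 44)*(-1053) - 1372) = √(-604*(-1053) - 1372) = √(636012 - 1372) = √634640 = 4*√39665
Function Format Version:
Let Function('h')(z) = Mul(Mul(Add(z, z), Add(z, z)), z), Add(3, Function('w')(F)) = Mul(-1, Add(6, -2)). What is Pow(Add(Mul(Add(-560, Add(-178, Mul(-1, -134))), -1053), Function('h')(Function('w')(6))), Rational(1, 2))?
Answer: Mul(4, Pow(39665, Rational(1, 2))) ≈ 796.64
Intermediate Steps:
Function('w')(F) = -7 (Function('w')(F) = Add(-3, Mul(-1, Add(6, -2))) = Add(-3, Mul(-1, 4)) = Add(-3, -4) = -7)
Function('h')(z) = Mul(4, Pow(z, 3)) (Function('h')(z) = Mul(Mul(Mul(2, z), Mul(2, z)), z) = Mul(Mul(4, Pow(z, 2)), z) = Mul(4, Pow(z, 3)))
Pow(Add(Mul(Add(-560, Add(-178, Mul(-1, -134))), -1053), Function('h')(Function('w')(6))), Rational(1, 2)) = Pow(Add(Mul(Add(-560, Add(-178, Mul(-1, -134))), -1053), Mul(4, Pow(-7, 3))), Rational(1, 2)) = Pow(Add(Mul(Add(-560, Add(-178, 134)), -1053), Mul(4, -343)), Rational(1, 2)) = Pow(Add(Mul(Add(-560, -44), -1053), -1372), Rational(1, 2)) = Pow(Add(Mul(-604, -1053), -1372), Rational(1, 2)) = Pow(Add(636012, -1372), Rational(1, 2)) = Pow(634640, Rational(1, 2)) = Mul(4, Pow(39665, Rational(1, 2)))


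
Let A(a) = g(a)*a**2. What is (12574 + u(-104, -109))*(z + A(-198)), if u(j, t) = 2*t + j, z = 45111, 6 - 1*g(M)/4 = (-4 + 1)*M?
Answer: -1129177363644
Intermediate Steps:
g(M) = 24 + 12*M (g(M) = 24 - 4*(-4 + 1)*M = 24 - (-12)*M = 24 + 12*M)
A(a) = a**2*(24 + 12*a) (A(a) = (24 + 12*a)*a**2 = a**2*(24 + 12*a))
u(j, t) = j + 2*t
(12574 + u(-104, -109))*(z + A(-198)) = (12574 + (-104 + 2*(-109)))*(45111 + 12*(-198)**2*(2 - 198)) = (12574 + (-104 - 218))*(45111 + 12*39204*(-196)) = (12574 - 322)*(45111 - 92207808) = 12252*(-92162697) = -1129177363644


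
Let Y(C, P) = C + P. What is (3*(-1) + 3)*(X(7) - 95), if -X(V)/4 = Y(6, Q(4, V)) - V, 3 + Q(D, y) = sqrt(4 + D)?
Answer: 0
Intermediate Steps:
Q(D, y) = -3 + sqrt(4 + D)
X(V) = -12 - 8*sqrt(2) + 4*V (X(V) = -4*((6 + (-3 + sqrt(4 + 4))) - V) = -4*((6 + (-3 + sqrt(8))) - V) = -4*((6 + (-3 + 2*sqrt(2))) - V) = -4*((3 + 2*sqrt(2)) - V) = -4*(3 - V + 2*sqrt(2)) = -12 - 8*sqrt(2) + 4*V)
(3*(-1) + 3)*(X(7) - 95) = (3*(-1) + 3)*((-12 - 8*sqrt(2) + 4*7) - 95) = (-3 + 3)*((-12 - 8*sqrt(2) + 28) - 95) = 0*((16 - 8*sqrt(2)) - 95) = 0*(-79 - 8*sqrt(2)) = 0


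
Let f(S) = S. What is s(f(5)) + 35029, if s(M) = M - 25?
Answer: 35009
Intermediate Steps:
s(M) = -25 + M
s(f(5)) + 35029 = (-25 + 5) + 35029 = -20 + 35029 = 35009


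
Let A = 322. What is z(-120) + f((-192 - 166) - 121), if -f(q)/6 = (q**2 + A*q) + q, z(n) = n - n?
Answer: -448344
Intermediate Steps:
z(n) = 0
f(q) = -1938*q - 6*q**2 (f(q) = -6*((q**2 + 322*q) + q) = -6*(q**2 + 323*q) = -1938*q - 6*q**2)
z(-120) + f((-192 - 166) - 121) = 0 - 6*((-192 - 166) - 121)*(323 + ((-192 - 166) - 121)) = 0 - 6*(-358 - 121)*(323 + (-358 - 121)) = 0 - 6*(-479)*(323 - 479) = 0 - 6*(-479)*(-156) = 0 - 448344 = -448344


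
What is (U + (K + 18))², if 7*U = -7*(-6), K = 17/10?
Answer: 66049/100 ≈ 660.49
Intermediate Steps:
K = 17/10 (K = 17*(⅒) = 17/10 ≈ 1.7000)
U = 6 (U = (-7*(-6))/7 = (⅐)*42 = 6)
(U + (K + 18))² = (6 + (17/10 + 18))² = (6 + 197/10)² = (257/10)² = 66049/100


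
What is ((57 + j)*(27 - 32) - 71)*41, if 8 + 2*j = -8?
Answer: -12956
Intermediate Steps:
j = -8 (j = -4 + (1/2)*(-8) = -4 - 4 = -8)
((57 + j)*(27 - 32) - 71)*41 = ((57 - 8)*(27 - 32) - 71)*41 = (49*(-5) - 71)*41 = (-245 - 71)*41 = -316*41 = -12956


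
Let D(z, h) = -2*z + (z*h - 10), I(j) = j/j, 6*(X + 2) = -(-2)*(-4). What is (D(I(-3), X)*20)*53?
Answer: -48760/3 ≈ -16253.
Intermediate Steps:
X = -10/3 (X = -2 + (-(-2)*(-4))/6 = -2 + (-1*8)/6 = -2 + (⅙)*(-8) = -2 - 4/3 = -10/3 ≈ -3.3333)
I(j) = 1
D(z, h) = -10 - 2*z + h*z (D(z, h) = -2*z + (h*z - 10) = -2*z + (-10 + h*z) = -10 - 2*z + h*z)
(D(I(-3), X)*20)*53 = ((-10 - 2*1 - 10/3*1)*20)*53 = ((-10 - 2 - 10/3)*20)*53 = -46/3*20*53 = -920/3*53 = -48760/3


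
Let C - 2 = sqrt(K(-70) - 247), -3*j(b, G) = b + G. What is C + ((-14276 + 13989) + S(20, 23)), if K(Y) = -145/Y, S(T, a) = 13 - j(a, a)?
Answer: -770/3 + 3*I*sqrt(5334)/14 ≈ -256.67 + 15.65*I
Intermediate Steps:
j(b, G) = -G/3 - b/3 (j(b, G) = -(b + G)/3 = -(G + b)/3 = -G/3 - b/3)
S(T, a) = 13 + 2*a/3 (S(T, a) = 13 - (-a/3 - a/3) = 13 - (-2)*a/3 = 13 + 2*a/3)
C = 2 + 3*I*sqrt(5334)/14 (C = 2 + sqrt(-145/(-70) - 247) = 2 + sqrt(-145*(-1/70) - 247) = 2 + sqrt(29/14 - 247) = 2 + sqrt(-3429/14) = 2 + 3*I*sqrt(5334)/14 ≈ 2.0 + 15.65*I)
C + ((-14276 + 13989) + S(20, 23)) = (2 + 3*I*sqrt(5334)/14) + ((-14276 + 13989) + (13 + (2/3)*23)) = (2 + 3*I*sqrt(5334)/14) + (-287 + (13 + 46/3)) = (2 + 3*I*sqrt(5334)/14) + (-287 + 85/3) = (2 + 3*I*sqrt(5334)/14) - 776/3 = -770/3 + 3*I*sqrt(5334)/14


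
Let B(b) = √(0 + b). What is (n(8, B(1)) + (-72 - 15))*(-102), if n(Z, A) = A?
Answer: 8772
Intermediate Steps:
B(b) = √b
(n(8, B(1)) + (-72 - 15))*(-102) = (√1 + (-72 - 15))*(-102) = (1 - 87)*(-102) = -86*(-102) = 8772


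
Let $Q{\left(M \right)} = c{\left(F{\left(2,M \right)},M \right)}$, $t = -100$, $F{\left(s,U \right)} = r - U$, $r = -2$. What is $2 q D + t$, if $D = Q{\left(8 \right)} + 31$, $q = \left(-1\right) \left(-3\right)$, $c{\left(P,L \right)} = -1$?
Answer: $80$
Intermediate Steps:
$F{\left(s,U \right)} = -2 - U$
$Q{\left(M \right)} = -1$
$q = 3$
$D = 30$ ($D = -1 + 31 = 30$)
$2 q D + t = 2 \cdot 3 \cdot 30 - 100 = 6 \cdot 30 - 100 = 180 - 100 = 80$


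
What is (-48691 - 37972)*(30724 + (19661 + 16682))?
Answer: -5812227421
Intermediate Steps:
(-48691 - 37972)*(30724 + (19661 + 16682)) = -86663*(30724 + 36343) = -86663*67067 = -5812227421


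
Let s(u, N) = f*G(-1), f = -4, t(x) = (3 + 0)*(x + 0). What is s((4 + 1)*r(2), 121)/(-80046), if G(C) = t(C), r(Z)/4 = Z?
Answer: -2/13341 ≈ -0.00014991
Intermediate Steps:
r(Z) = 4*Z
t(x) = 3*x
G(C) = 3*C
s(u, N) = 12 (s(u, N) = -12*(-1) = -4*(-3) = 12)
s((4 + 1)*r(2), 121)/(-80046) = 12/(-80046) = 12*(-1/80046) = -2/13341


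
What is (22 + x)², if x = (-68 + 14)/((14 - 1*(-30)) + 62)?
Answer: 1297321/2809 ≈ 461.84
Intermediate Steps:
x = -27/53 (x = -54/((14 + 30) + 62) = -54/(44 + 62) = -54/106 = -54*1/106 = -27/53 ≈ -0.50943)
(22 + x)² = (22 - 27/53)² = (1139/53)² = 1297321/2809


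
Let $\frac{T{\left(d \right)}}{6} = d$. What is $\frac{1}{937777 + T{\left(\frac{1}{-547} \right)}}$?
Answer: $\frac{547}{512964013} \approx 1.0664 \cdot 10^{-6}$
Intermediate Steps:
$T{\left(d \right)} = 6 d$
$\frac{1}{937777 + T{\left(\frac{1}{-547} \right)}} = \frac{1}{937777 + \frac{6}{-547}} = \frac{1}{937777 + 6 \left(- \frac{1}{547}\right)} = \frac{1}{937777 - \frac{6}{547}} = \frac{1}{\frac{512964013}{547}} = \frac{547}{512964013}$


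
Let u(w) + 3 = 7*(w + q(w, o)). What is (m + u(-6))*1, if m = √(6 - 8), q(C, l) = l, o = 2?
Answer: -31 + I*√2 ≈ -31.0 + 1.4142*I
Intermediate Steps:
m = I*√2 (m = √(-2) = I*√2 ≈ 1.4142*I)
u(w) = 11 + 7*w (u(w) = -3 + 7*(w + 2) = -3 + 7*(2 + w) = -3 + (14 + 7*w) = 11 + 7*w)
(m + u(-6))*1 = (I*√2 + (11 + 7*(-6)))*1 = (I*√2 + (11 - 42))*1 = (I*√2 - 31)*1 = (-31 + I*√2)*1 = -31 + I*√2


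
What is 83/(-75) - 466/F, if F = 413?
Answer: -69229/30975 ≈ -2.2350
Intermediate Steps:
83/(-75) - 466/F = 83/(-75) - 466/413 = 83*(-1/75) - 466*1/413 = -83/75 - 466/413 = -69229/30975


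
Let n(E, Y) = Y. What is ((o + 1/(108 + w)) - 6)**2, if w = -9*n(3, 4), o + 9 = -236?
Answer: 326561041/5184 ≈ 62994.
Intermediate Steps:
o = -245 (o = -9 - 236 = -245)
w = -36 (w = -9*4 = -36)
((o + 1/(108 + w)) - 6)**2 = ((-245 + 1/(108 - 36)) - 6)**2 = ((-245 + 1/72) - 6)**2 = (-17639/72 - 6)**2 = (-18071/72)**2 = 326561041/5184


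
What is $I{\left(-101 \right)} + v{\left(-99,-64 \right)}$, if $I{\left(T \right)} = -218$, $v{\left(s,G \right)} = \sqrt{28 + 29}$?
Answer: $-218 + \sqrt{57} \approx -210.45$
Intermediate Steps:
$v{\left(s,G \right)} = \sqrt{57}$
$I{\left(-101 \right)} + v{\left(-99,-64 \right)} = -218 + \sqrt{57}$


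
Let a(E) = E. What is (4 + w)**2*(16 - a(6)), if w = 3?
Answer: 490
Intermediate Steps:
(4 + w)**2*(16 - a(6)) = (4 + 3)**2*(16 - 1*6) = 7**2*(16 - 6) = 49*10 = 490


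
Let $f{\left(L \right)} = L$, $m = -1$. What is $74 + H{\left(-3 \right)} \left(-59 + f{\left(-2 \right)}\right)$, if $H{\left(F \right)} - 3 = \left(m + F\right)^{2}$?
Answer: $-1085$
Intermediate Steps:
$H{\left(F \right)} = 3 + \left(-1 + F\right)^{2}$
$74 + H{\left(-3 \right)} \left(-59 + f{\left(-2 \right)}\right) = 74 + \left(3 + \left(-1 - 3\right)^{2}\right) \left(-59 - 2\right) = 74 + \left(3 + \left(-4\right)^{2}\right) \left(-61\right) = 74 + \left(3 + 16\right) \left(-61\right) = 74 + 19 \left(-61\right) = 74 - 1159 = -1085$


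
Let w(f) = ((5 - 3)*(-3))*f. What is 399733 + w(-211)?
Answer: 400999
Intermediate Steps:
w(f) = -6*f (w(f) = (2*(-3))*f = -6*f)
399733 + w(-211) = 399733 - 6*(-211) = 399733 + 1266 = 400999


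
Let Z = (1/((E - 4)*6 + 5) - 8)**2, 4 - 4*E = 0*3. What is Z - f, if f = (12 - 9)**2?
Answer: 9504/169 ≈ 56.237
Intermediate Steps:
f = 9 (f = 3**2 = 9)
E = 1 (E = 1 - 0*3 = 1 - 1/4*0 = 1 + 0 = 1)
Z = 11025/169 (Z = (1/((1 - 4)*6 + 5) - 8)**2 = (1/(-3*6 + 5) - 8)**2 = (1/(-18 + 5) - 8)**2 = (1/(-13) - 8)**2 = (-1/13 - 8)**2 = (-105/13)**2 = 11025/169 ≈ 65.237)
Z - f = 11025/169 - 1*9 = 11025/169 - 9 = 9504/169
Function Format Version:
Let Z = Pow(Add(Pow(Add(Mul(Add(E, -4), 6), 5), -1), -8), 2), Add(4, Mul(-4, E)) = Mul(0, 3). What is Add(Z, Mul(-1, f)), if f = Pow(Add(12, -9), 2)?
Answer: Rational(9504, 169) ≈ 56.237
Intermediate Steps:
f = 9 (f = Pow(3, 2) = 9)
E = 1 (E = Add(1, Mul(Rational(-1, 4), Mul(0, 3))) = Add(1, Mul(Rational(-1, 4), 0)) = Add(1, 0) = 1)
Z = Rational(11025, 169) (Z = Pow(Add(Pow(Add(Mul(Add(1, -4), 6), 5), -1), -8), 2) = Pow(Add(Pow(Add(Mul(-3, 6), 5), -1), -8), 2) = Pow(Add(Pow(Add(-18, 5), -1), -8), 2) = Pow(Add(Pow(-13, -1), -8), 2) = Pow(Add(Rational(-1, 13), -8), 2) = Pow(Rational(-105, 13), 2) = Rational(11025, 169) ≈ 65.237)
Add(Z, Mul(-1, f)) = Add(Rational(11025, 169), Mul(-1, 9)) = Add(Rational(11025, 169), -9) = Rational(9504, 169)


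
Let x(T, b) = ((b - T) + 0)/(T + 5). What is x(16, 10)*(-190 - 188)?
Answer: 108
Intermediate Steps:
x(T, b) = (b - T)/(5 + T)
x(16, 10)*(-190 - 188) = ((10 - 1*16)/(5 + 16))*(-190 - 188) = ((10 - 16)/21)*(-378) = ((1/21)*(-6))*(-378) = -2/7*(-378) = 108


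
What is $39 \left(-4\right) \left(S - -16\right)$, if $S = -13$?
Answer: $-468$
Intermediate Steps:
$39 \left(-4\right) \left(S - -16\right) = 39 \left(-4\right) \left(-13 - -16\right) = - 156 \left(-13 + 16\right) = \left(-156\right) 3 = -468$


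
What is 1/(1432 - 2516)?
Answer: -1/1084 ≈ -0.00092251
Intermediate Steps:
1/(1432 - 2516) = 1/(-1084) = -1/1084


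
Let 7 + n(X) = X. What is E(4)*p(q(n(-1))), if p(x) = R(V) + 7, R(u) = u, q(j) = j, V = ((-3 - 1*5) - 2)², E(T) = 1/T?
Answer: 107/4 ≈ 26.750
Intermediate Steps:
n(X) = -7 + X
V = 100 (V = ((-3 - 5) - 2)² = (-8 - 2)² = (-10)² = 100)
p(x) = 107 (p(x) = 100 + 7 = 107)
E(4)*p(q(n(-1))) = 107/4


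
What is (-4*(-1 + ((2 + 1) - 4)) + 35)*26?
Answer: 1118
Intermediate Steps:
(-4*(-1 + ((2 + 1) - 4)) + 35)*26 = (-4*(-1 + (3 - 4)) + 35)*26 = (-4*(-1 - 1) + 35)*26 = (-4*(-2) + 35)*26 = (8 + 35)*26 = 43*26 = 1118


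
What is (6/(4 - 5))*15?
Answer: -90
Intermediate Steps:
(6/(4 - 5))*15 = (6/(-1))*15 = -1*6*15 = -6*15 = -90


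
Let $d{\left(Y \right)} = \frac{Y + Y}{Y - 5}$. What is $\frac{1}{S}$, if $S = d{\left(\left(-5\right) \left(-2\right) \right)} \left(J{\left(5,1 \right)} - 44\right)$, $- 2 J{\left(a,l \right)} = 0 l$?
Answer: $- \frac{1}{176} \approx -0.0056818$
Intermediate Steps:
$d{\left(Y \right)} = \frac{2 Y}{-5 + Y}$
$J{\left(a,l \right)} = 0$ ($J{\left(a,l \right)} = - \frac{0 l}{2} = \left(- \frac{1}{2}\right) 0 = 0$)
$S = -176$ ($S = \frac{2 \left(\left(-5\right) \left(-2\right)\right)}{-5 - -10} \left(0 - 44\right) = 2 \cdot 10 \frac{1}{-5 + 10} \left(-44\right) = 2 \cdot 10 \cdot \frac{1}{5} \left(-44\right) = 4 \left(-44\right) = -176$)
$\frac{1}{S} = \frac{1}{-176} = - \frac{1}{176}$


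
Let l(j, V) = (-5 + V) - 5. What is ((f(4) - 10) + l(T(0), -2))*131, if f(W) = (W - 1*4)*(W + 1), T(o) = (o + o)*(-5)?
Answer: -2882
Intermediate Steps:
T(o) = -10*o (T(o) = (2*o)*(-5) = -10*o)
f(W) = (1 + W)*(-4 + W) (f(W) = (W - 4)*(1 + W) = (-4 + W)*(1 + W) = (1 + W)*(-4 + W))
l(j, V) = -10 + V
((f(4) - 10) + l(T(0), -2))*131 = (((-4 + 4**2 - 3*4) - 10) + (-10 - 2))*131 = (((-4 + 16 - 12) - 10) - 12)*131 = ((0 - 10) - 12)*131 = (-10 - 12)*131 = -22*131 = -2882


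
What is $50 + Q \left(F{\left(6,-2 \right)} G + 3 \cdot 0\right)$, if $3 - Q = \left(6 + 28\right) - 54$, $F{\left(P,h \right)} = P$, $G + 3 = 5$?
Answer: $326$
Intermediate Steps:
$G = 2$ ($G = -3 + 5 = 2$)
$Q = 23$ ($Q = 3 - \left(\left(6 + 28\right) - 54\right) = 3 - \left(34 - 54\right) = 3 - -20 = 3 + 20 = 23$)
$50 + Q \left(F{\left(6,-2 \right)} G + 3 \cdot 0\right) = 50 + 23 \left(6 \cdot 2 + 3 \cdot 0\right) = 50 + 23 \left(12 + 0\right) = 50 + 23 \cdot 12 = 50 + 276 = 326$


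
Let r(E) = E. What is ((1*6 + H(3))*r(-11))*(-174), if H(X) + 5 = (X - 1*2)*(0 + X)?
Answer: 7656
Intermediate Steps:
H(X) = -5 + X*(-2 + X) (H(X) = -5 + (X - 1*2)*(0 + X) = -5 + (X - 2)*X = -5 + (-2 + X)*X = -5 + X*(-2 + X))
((1*6 + H(3))*r(-11))*(-174) = ((1*6 + (-5 + 3² - 2*3))*(-11))*(-174) = ((6 + (-5 + 9 - 6))*(-11))*(-174) = ((6 - 2)*(-11))*(-174) = (4*(-11))*(-174) = -44*(-174) = 7656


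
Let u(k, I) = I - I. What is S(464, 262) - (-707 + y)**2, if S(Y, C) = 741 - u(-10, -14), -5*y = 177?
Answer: -13760419/25 ≈ -5.5042e+5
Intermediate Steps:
u(k, I) = 0
y = -177/5 (y = -1/5*177 = -177/5 ≈ -35.400)
S(Y, C) = 741 (S(Y, C) = 741 - 1*0 = 741 + 0 = 741)
S(464, 262) - (-707 + y)**2 = 741 - (-707 - 177/5)**2 = 741 - (-3712/5)**2 = 741 - 1*13778944/25 = 741 - 13778944/25 = -13760419/25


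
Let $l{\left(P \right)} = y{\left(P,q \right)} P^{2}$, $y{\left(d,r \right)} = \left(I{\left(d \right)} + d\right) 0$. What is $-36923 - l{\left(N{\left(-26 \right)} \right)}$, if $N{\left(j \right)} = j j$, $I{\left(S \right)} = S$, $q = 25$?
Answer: $-36923$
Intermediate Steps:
$N{\left(j \right)} = j^{2}$
$y{\left(d,r \right)} = 0$ ($y{\left(d,r \right)} = \left(d + d\right) 0 = 2 d 0 = 0$)
$l{\left(P \right)} = 0$ ($l{\left(P \right)} = 0 P^{2} = 0$)
$-36923 - l{\left(N{\left(-26 \right)} \right)} = -36923 - 0 = -36923 + 0 = -36923$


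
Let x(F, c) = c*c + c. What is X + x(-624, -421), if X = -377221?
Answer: -200401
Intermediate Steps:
x(F, c) = c + c² (x(F, c) = c² + c = c + c²)
X + x(-624, -421) = -377221 - 421*(1 - 421) = -377221 - 421*(-420) = -377221 + 176820 = -200401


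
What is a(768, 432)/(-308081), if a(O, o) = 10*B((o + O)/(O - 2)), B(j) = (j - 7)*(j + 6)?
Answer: 60307380/45192093809 ≈ 0.0013345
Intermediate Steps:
B(j) = (-7 + j)*(6 + j)
a(O, o) = -420 - 10*(O + o)/(-2 + O) + 10*(O + o)**2/(-2 + O)**2 (a(O, o) = 10*(-42 + ((o + O)/(O - 2))**2 - (o + O)/(O - 2)) = 10*(-42 + ((O + o)/(-2 + O))**2 - (O + o)/(-2 + O)) = 10*(-42 + (O + o)**2/(-2 + O)**2 - (O + o)/(-2 + O)) = -420 - 10*(O + o)/(-2 + O) + 10*(O + o)**2/(-2 + O)**2)
a(768, 432)/(-308081) = (10*((768 + 432)**2 - 42*(-2 + 768)**2 - (-2 + 768)*(768 + 432))/(-2 + 768)**2)/(-308081) = (10*(1200**2 - 42*766**2 - 1*766*1200)/766**2)*(-1/308081) = (10*(1/586756)*(1440000 - 42*586756 - 919200))*(-1/308081) = (10*(1/586756)*(1440000 - 24643752 - 919200))*(-1/308081) = (10*(1/586756)*(-24122952))*(-1/308081) = -60307380/146689*(-1/308081) = 60307380/45192093809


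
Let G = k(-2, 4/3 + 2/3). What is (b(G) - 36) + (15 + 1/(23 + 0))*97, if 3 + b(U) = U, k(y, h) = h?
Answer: 32711/23 ≈ 1422.2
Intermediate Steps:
G = 2 (G = 4/3 + 2/3 = 2)
b(U) = -3 + U
(b(G) - 36) + (15 + 1/(23 + 0))*97 = ((-3 + 2) - 36) + (15 + 1/(23 + 0))*97 = (-1 - 36) + (15 + 1/23)*97 = -37 + (15 + 1/23)*97 = -37 + (346/23)*97 = -37 + 33562/23 = 32711/23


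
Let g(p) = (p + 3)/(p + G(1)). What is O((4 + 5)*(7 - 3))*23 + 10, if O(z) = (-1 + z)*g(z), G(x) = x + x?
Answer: 31775/38 ≈ 836.18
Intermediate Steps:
G(x) = 2*x
g(p) = (3 + p)/(2 + p) (g(p) = (p + 3)/(p + 2*1) = (3 + p)/(p + 2) = (3 + p)/(2 + p))
O(z) = (-1 + z)*(3 + z)/(2 + z) (O(z) = (-1 + z)*((3 + z)/(2 + z)) = (-1 + z)*(3 + z)/(2 + z))
O((4 + 5)*(7 - 3))*23 + 10 = ((-1 + (4 + 5)*(7 - 3))*(3 + (4 + 5)*(7 - 3))/(2 + (4 + 5)*(7 - 3)))*23 + 10 = ((-1 + 9*4)*(3 + 9*4)/(2 + 9*4))*23 + 10 = ((-1 + 36)*(3 + 36)/(2 + 36))*23 + 10 = (35*39/38)*23 + 10 = ((1/38)*35*39)*23 + 10 = (1365/38)*23 + 10 = 31395/38 + 10 = 31775/38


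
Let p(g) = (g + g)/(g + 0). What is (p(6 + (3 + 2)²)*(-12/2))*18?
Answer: -216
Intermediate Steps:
p(g) = 2 (p(g) = (2*g)/g = 2)
(p(6 + (3 + 2)²)*(-12/2))*18 = (2*(-12/2))*18 = (2*(-12*½))*18 = (2*(-6))*18 = -12*18 = -216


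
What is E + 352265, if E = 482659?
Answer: 834924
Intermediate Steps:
E + 352265 = 482659 + 352265 = 834924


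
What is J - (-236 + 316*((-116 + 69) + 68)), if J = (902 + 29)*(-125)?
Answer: -122775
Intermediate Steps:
J = -116375 (J = 931*(-125) = -116375)
J - (-236 + 316*((-116 + 69) + 68)) = -116375 - (-236 + 316*((-116 + 69) + 68)) = -116375 - (-236 + 316*(-47 + 68)) = -116375 - (-236 + 316*21) = -116375 - (-236 + 6636) = -116375 - 1*6400 = -116375 - 6400 = -122775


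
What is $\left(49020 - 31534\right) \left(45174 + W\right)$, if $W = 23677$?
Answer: $1203928586$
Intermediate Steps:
$\left(49020 - 31534\right) \left(45174 + W\right) = \left(49020 - 31534\right) \left(45174 + 23677\right) = 17486 \cdot 68851 = 1203928586$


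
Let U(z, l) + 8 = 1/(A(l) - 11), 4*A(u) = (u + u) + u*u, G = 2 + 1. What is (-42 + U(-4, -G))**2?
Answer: 4218916/1681 ≈ 2509.8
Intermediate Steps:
G = 3
A(u) = u/2 + u**2/4 (A(u) = ((u + u) + u*u)/4 = (2*u + u**2)/4 = (u**2 + 2*u)/4 = u/2 + u**2/4)
U(z, l) = -8 + 1/(-11 + l*(2 + l)/4) (U(z, l) = -8 + 1/(l*(2 + l)/4 - 11) = -8 + 1/(-11 + l*(2 + l)/4))
(-42 + U(-4, -G))**2 = (-42 + 4*(89 - 2*(-1*3)*(2 - 1*3))/(-44 + (-1*3)*(2 - 1*3)))**2 = (-42 + 4*(89 - 2*(-3)*(2 - 3))/(-44 - 3*(2 - 3)))**2 = (-42 + 4*(89 - 2*(-3)*(-1))/(-44 - 3*(-1)))**2 = (-42 + 4*(89 - 6)/(-44 + 3))**2 = (-42 + 4*83/(-41))**2 = (-42 + 4*(-1/41)*83)**2 = (-42 - 332/41)**2 = (-2054/41)**2 = 4218916/1681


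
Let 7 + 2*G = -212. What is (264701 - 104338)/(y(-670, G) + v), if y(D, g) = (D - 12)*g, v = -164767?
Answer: -160363/90088 ≈ -1.7801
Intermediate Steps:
G = -219/2 (G = -7/2 + (½)*(-212) = -7/2 - 106 = -219/2 ≈ -109.50)
y(D, g) = g*(-12 + D) (y(D, g) = (-12 + D)*g = g*(-12 + D))
(264701 - 104338)/(y(-670, G) + v) = (264701 - 104338)/(-219*(-12 - 670)/2 - 164767) = 160363/(-219/2*(-682) - 164767) = 160363/(74679 - 164767) = 160363/(-90088) = 160363*(-1/90088) = -160363/90088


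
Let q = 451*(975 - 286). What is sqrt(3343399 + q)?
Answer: sqrt(3654138) ≈ 1911.6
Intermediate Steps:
q = 310739 (q = 451*689 = 310739)
sqrt(3343399 + q) = sqrt(3343399 + 310739) = sqrt(3654138)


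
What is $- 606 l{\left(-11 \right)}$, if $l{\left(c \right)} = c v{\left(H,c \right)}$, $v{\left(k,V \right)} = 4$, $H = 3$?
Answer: $26664$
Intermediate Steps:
$l{\left(c \right)} = 4 c$ ($l{\left(c \right)} = c 4 = 4 c$)
$- 606 l{\left(-11 \right)} = - 606 \cdot 4 \left(-11\right) = \left(-606\right) \left(-44\right) = 26664$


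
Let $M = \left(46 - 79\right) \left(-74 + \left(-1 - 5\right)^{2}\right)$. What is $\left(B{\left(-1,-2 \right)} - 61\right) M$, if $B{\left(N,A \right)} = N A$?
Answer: $-73986$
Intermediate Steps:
$B{\left(N,A \right)} = A N$
$M = 1254$ ($M = - 33 \left(-74 + \left(-6\right)^{2}\right) = - 33 \left(-74 + 36\right) = \left(-33\right) \left(-38\right) = 1254$)
$\left(B{\left(-1,-2 \right)} - 61\right) M = \left(\left(-2\right) \left(-1\right) - 61\right) 1254 = \left(2 - 61\right) 1254 = \left(-59\right) 1254 = -73986$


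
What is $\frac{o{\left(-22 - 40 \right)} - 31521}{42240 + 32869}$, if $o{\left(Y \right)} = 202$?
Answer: $- \frac{31319}{75109} \approx -0.41698$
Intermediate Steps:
$\frac{o{\left(-22 - 40 \right)} - 31521}{42240 + 32869} = \frac{202 - 31521}{42240 + 32869} = - \frac{31319}{75109}$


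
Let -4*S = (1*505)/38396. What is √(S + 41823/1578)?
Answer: √2702326147401409/10098148 ≈ 5.1479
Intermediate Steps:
S = -505/153584 (S = -1*505/(4*38396) = -505/(4*38396) = -¼*505/38396 = -505/153584 ≈ -0.0032881)
√(S + 41823/1578) = √(-505/153584 + 41823/1578) = √(-505/153584 + 41823*(1/1578)) = √(-505/153584 + 13941/526) = √(1070424457/40392592) = √2702326147401409/10098148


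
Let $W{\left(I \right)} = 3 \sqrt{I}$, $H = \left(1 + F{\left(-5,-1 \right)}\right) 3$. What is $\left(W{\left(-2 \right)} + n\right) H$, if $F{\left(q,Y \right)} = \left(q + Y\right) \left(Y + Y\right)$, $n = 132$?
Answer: $5148 + 117 i \sqrt{2} \approx 5148.0 + 165.46 i$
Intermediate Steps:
$F{\left(q,Y \right)} = 2 Y \left(Y + q\right)$ ($F{\left(q,Y \right)} = \left(Y + q\right) 2 Y = 2 Y \left(Y + q\right)$)
$H = 39$ ($H = \left(1 + 2 \left(-1\right) \left(-1 - 5\right)\right) 3 = \left(1 + 2 \left(-1\right) \left(-6\right)\right) 3 = \left(1 + 12\right) 3 = 13 \cdot 3 = 39$)
$\left(W{\left(-2 \right)} + n\right) H = \left(3 \sqrt{-2} + 132\right) 39 = \left(3 i \sqrt{2} + 132\right) 39 = \left(132 + 3 i \sqrt{2}\right) 39 = 5148 + 117 i \sqrt{2}$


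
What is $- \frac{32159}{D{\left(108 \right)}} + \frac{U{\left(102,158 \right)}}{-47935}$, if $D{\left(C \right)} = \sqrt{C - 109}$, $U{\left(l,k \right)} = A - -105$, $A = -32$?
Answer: $- \frac{73}{47935} + 32159 i \approx -0.0015229 + 32159.0 i$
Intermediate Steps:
$U{\left(l,k \right)} = 73$ ($U{\left(l,k \right)} = -32 - -105 = -32 + 105 = 73$)
$D{\left(C \right)} = \sqrt{-109 + C}$
$- \frac{32159}{D{\left(108 \right)}} + \frac{U{\left(102,158 \right)}}{-47935} = - \frac{32159}{\sqrt{-109 + 108}} + \frac{73}{-47935} = - \frac{32159}{\sqrt{-1}} + 73 \left(- \frac{1}{47935}\right) = - \frac{32159}{i} - \frac{73}{47935} = - 32159 \left(- i\right) - \frac{73}{47935} = 32159 i - \frac{73}{47935} = - \frac{73}{47935} + 32159 i$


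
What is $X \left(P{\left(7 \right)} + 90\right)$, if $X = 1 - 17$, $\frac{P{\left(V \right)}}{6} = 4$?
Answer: $-1824$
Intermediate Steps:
$P{\left(V \right)} = 24$ ($P{\left(V \right)} = 6 \cdot 4 = 24$)
$X = -16$ ($X = 1 - 17 = -16$)
$X \left(P{\left(7 \right)} + 90\right) = - 16 \left(24 + 90\right) = \left(-16\right) 114 = -1824$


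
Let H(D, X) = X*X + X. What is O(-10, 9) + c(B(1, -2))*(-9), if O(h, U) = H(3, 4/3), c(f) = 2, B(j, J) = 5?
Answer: -134/9 ≈ -14.889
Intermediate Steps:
H(D, X) = X + X² (H(D, X) = X² + X = X + X²)
O(h, U) = 28/9 (O(h, U) = (4/3)*(1 + 4/3) = (4*(⅓))*(1 + 4*(⅓)) = 4*(1 + 4/3)/3 = (4/3)*(7/3) = 28/9)
O(-10, 9) + c(B(1, -2))*(-9) = 28/9 + 2*(-9) = 28/9 - 18 = -134/9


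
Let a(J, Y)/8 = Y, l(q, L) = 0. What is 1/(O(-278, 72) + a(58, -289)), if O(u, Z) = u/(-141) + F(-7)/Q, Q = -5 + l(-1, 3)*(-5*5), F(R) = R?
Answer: -705/1627583 ≈ -0.00043316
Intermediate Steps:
a(J, Y) = 8*Y
Q = -5 (Q = -5 + 0*(-5*5) = -5 + 0*(-25) = -5 + 0 = -5)
O(u, Z) = 7/5 - u/141 (O(u, Z) = u/(-141) - 7/(-5) = u*(-1/141) - 7*(-1/5) = -u/141 + 7/5 = 7/5 - u/141)
1/(O(-278, 72) + a(58, -289)) = 1/((7/5 - 1/141*(-278)) + 8*(-289)) = 1/((7/5 + 278/141) - 2312) = 1/(2377/705 - 2312) = 1/(-1627583/705) = -705/1627583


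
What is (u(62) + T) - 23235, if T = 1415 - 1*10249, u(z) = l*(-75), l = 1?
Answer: -32144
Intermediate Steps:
u(z) = -75 (u(z) = 1*(-75) = -75)
T = -8834 (T = 1415 - 10249 = -8834)
(u(62) + T) - 23235 = (-75 - 8834) - 23235 = -8909 - 23235 = -32144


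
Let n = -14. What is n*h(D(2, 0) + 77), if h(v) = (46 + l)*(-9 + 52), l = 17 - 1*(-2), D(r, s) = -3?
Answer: -39130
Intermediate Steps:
l = 19 (l = 17 + 2 = 19)
h(v) = 2795 (h(v) = (46 + 19)*(-9 + 52) = 65*43 = 2795)
n*h(D(2, 0) + 77) = -14*2795 = -39130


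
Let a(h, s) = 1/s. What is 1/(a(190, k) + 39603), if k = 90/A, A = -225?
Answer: 2/79201 ≈ 2.5252e-5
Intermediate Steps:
k = -⅖ (k = 90/(-225) = 90*(-1/225) = -⅖ ≈ -0.40000)
1/(a(190, k) + 39603) = 1/(1/(-⅖) + 39603) = 1/(-5/2 + 39603) = 1/(79201/2) = 2/79201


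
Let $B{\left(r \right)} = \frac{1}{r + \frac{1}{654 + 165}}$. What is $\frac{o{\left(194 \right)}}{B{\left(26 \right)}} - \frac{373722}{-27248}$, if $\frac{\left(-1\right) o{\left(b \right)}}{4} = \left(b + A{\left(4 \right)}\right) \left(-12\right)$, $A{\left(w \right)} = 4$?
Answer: $\frac{23568228987}{95368} \approx 2.4713 \cdot 10^{5}$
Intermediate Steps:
$o{\left(b \right)} = 192 + 48 b$ ($o{\left(b \right)} = - 4 \left(b + 4\right) \left(-12\right) = - 4 \left(4 + b\right) \left(-12\right) = - 4 \left(-48 - 12 b\right) = 192 + 48 b$)
$B{\left(r \right)} = \frac{1}{\frac{1}{819} + r}$ ($B{\left(r \right)} = \frac{1}{r + \frac{1}{819}} = \frac{1}{\frac{1}{819} + r}$)
$\frac{o{\left(194 \right)}}{B{\left(26 \right)}} - \frac{373722}{-27248} = \frac{192 + 48 \cdot 194}{819 \frac{1}{1 + 819 \cdot 26}} - \frac{373722}{-27248} = \frac{192 + 9312}{819 \frac{1}{1 + 21294}} - - \frac{186861}{13624} = \frac{9504}{819 \cdot \frac{1}{21295}} + \frac{186861}{13624} = \frac{9504}{\frac{819}{21295}} + \frac{186861}{13624} = 9504 \cdot \frac{21295}{819} + \frac{186861}{13624} = \frac{22487520}{91} + \frac{186861}{13624} = \frac{23568228987}{95368}$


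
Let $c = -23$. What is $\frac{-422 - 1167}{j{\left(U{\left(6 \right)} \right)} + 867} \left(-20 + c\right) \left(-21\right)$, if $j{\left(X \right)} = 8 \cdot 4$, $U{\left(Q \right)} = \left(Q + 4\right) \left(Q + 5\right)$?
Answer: $- \frac{1434867}{899} \approx -1596.1$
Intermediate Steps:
$U{\left(Q \right)} = \left(4 + Q\right) \left(5 + Q\right)$
$j{\left(X \right)} = 32$
$\frac{-422 - 1167}{j{\left(U{\left(6 \right)} \right)} + 867} \left(-20 + c\right) \left(-21\right) = \frac{-422 - 1167}{32 + 867} \left(-20 - 23\right) \left(-21\right) = - \frac{1589}{899} \left(\left(-43\right) \left(-21\right)\right) = \left(-1589\right) \frac{1}{899} \cdot 903 = \left(- \frac{1589}{899}\right) 903 = - \frac{1434867}{899}$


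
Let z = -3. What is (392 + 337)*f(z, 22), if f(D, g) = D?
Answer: -2187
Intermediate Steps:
(392 + 337)*f(z, 22) = (392 + 337)*(-3) = 729*(-3) = -2187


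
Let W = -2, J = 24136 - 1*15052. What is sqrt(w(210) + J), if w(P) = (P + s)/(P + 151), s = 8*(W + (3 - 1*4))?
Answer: 3*sqrt(364390)/19 ≈ 95.313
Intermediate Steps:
J = 9084 (J = 24136 - 15052 = 9084)
s = -24 (s = 8*(-2 + (3 - 1*4)) = 8*(-2 + (3 - 4)) = 8*(-2 - 1) = 8*(-3) = -24)
w(P) = (-24 + P)/(151 + P) (w(P) = (P - 24)/(P + 151) = (-24 + P)/(151 + P))
sqrt(w(210) + J) = sqrt((-24 + 210)/(151 + 210) + 9084) = sqrt(186/361 + 9084) = sqrt(3279510/361) = 3*sqrt(364390)/19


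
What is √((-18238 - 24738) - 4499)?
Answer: 15*I*√211 ≈ 217.89*I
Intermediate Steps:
√((-18238 - 24738) - 4499) = √(-42976 - 4499) = √(-47475) = 15*I*√211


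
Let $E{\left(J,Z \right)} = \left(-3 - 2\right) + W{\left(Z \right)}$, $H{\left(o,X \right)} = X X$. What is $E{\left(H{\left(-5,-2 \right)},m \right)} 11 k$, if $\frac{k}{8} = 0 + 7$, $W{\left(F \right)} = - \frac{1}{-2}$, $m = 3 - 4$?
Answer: $-2772$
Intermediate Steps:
$H{\left(o,X \right)} = X^{2}$
$m = -1$
$W{\left(F \right)} = \frac{1}{2}$ ($W{\left(F \right)} = \left(-1\right) \left(- \frac{1}{2}\right) = \frac{1}{2}$)
$k = 56$ ($k = 8 \left(0 + 7\right) = 8 \cdot 7 = 56$)
$E{\left(J,Z \right)} = - \frac{9}{2}$ ($E{\left(J,Z \right)} = \left(-3 - 2\right) + \frac{1}{2} = -5 + \frac{1}{2} = - \frac{9}{2}$)
$E{\left(H{\left(-5,-2 \right)},m \right)} 11 k = \left(- \frac{9}{2}\right) 11 \cdot 56 = \left(- \frac{99}{2}\right) 56 = -2772$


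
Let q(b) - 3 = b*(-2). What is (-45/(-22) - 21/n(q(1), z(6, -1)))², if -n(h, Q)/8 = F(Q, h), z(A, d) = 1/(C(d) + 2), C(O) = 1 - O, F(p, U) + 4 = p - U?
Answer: 97344/43681 ≈ 2.2285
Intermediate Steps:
F(p, U) = -4 + p - U (F(p, U) = -4 + (p - U) = -4 + p - U)
q(b) = 3 - 2*b (q(b) = 3 + b*(-2) = 3 - 2*b)
z(A, d) = 1/(3 - d) (z(A, d) = 1/((1 - d) + 2) = 1/(3 - d))
n(h, Q) = 32 - 8*Q + 8*h (n(h, Q) = -8*(-4 + Q - h) = 32 - 8*Q + 8*h)
(-45/(-22) - 21/n(q(1), z(6, -1)))² = (-45/(-22) - 21/(32 - (-8)/(-3 - 1) + 8*(3 - 2*1)))² = (-45*(-1/22) - 21/(32 - (-8)/(-4) + 8*(3 - 2)))² = (45/22 - 21/(32 - (-8)*(-1)/4 + 8*1))² = (45/22 - 21/(32 - 8*¼ + 8))² = (45/22 - 21/(32 - 2 + 8))² = (45/22 - 21/38)² = (312/209)² = 97344/43681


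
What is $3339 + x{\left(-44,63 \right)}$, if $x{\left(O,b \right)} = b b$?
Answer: $7308$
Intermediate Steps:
$x{\left(O,b \right)} = b^{2}$
$3339 + x{\left(-44,63 \right)} = 3339 + 63^{2} = 3339 + 3969 = 7308$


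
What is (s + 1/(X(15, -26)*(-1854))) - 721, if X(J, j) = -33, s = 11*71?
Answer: 3670921/61182 ≈ 60.000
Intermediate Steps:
s = 781
(s + 1/(X(15, -26)*(-1854))) - 721 = (781 + 1/(-33*(-1854))) - 721 = (781 - 1/33*(-1/1854)) - 721 = (781 + 1/61182) - 721 = 47783143/61182 - 721 = 3670921/61182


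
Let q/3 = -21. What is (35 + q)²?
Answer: 784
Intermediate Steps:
q = -63 (q = 3*(-21) = -63)
(35 + q)² = (35 - 63)² = (-28)² = 784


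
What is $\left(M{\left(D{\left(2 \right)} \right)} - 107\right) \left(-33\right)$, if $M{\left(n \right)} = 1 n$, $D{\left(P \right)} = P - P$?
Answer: $3531$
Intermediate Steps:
$D{\left(P \right)} = 0$
$M{\left(n \right)} = n$
$\left(M{\left(D{\left(2 \right)} \right)} - 107\right) \left(-33\right) = \left(0 - 107\right) \left(-33\right) = \left(-107\right) \left(-33\right) = 3531$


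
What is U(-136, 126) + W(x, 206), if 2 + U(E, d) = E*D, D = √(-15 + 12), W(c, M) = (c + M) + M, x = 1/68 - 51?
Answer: 24413/68 - 136*I*√3 ≈ 359.01 - 235.56*I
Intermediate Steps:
x = -3467/68 (x = 1/68 - 51 = -3467/68 ≈ -50.985)
W(c, M) = c + 2*M (W(c, M) = (M + c) + M = c + 2*M)
D = I*√3 (D = √(-3) = I*√3 ≈ 1.732*I)
U(E, d) = -2 + I*E*√3 (U(E, d) = -2 + E*(I*√3) = -2 + I*E*√3)
U(-136, 126) + W(x, 206) = (-2 + I*(-136)*√3) + (-3467/68 + 2*206) = (-2 - 136*I*√3) + (-3467/68 + 412) = (-2 - 136*I*√3) + 24549/68 = 24413/68 - 136*I*√3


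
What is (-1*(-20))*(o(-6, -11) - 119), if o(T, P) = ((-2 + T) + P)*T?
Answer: -100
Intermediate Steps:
o(T, P) = T*(-2 + P + T) (o(T, P) = (-2 + P + T)*T = T*(-2 + P + T))
(-1*(-20))*(o(-6, -11) - 119) = (-1*(-20))*(-6*(-2 - 11 - 6) - 119) = 20*(-6*(-19) - 119) = 20*(114 - 119) = 20*(-5) = -100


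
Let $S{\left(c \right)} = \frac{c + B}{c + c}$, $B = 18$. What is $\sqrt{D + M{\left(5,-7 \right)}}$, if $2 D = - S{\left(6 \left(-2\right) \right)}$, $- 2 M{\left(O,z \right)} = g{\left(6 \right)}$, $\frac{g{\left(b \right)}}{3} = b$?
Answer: $\frac{i \sqrt{142}}{4} \approx 2.9791 i$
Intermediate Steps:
$S{\left(c \right)} = \frac{18 + c}{2 c}$ ($S{\left(c \right)} = \frac{c + 18}{c + c} = \frac{18 + c}{2 c}$)
$g{\left(b \right)} = 3 b$
$M{\left(O,z \right)} = -9$ ($M{\left(O,z \right)} = - \frac{3 \cdot 6}{2} = \left(- \frac{1}{2}\right) 18 = -9$)
$D = \frac{1}{8}$ ($D = \frac{\left(-1\right) \frac{18 + 6 \left(-2\right)}{2 \cdot 6 \left(-2\right)}}{2} = \frac{\left(-1\right) \frac{18 - 12}{2 \left(-12\right)}}{2} = \frac{\left(-1\right) \frac{1}{2} \left(- \frac{1}{12}\right) 6}{2} = \frac{\left(-1\right) \left(- \frac{1}{4}\right)}{2} = \frac{1}{2} \cdot \frac{1}{4} = \frac{1}{8} \approx 0.125$)
$\sqrt{D + M{\left(5,-7 \right)}} = \sqrt{\frac{1}{8} - 9} = \sqrt{- \frac{71}{8}} = \frac{i \sqrt{142}}{4}$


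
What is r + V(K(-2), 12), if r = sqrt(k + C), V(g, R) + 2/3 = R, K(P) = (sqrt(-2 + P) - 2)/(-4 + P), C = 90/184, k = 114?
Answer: 34/3 + sqrt(242259)/46 ≈ 22.033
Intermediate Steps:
C = 45/92 (C = 90*(1/184) = 45/92 ≈ 0.48913)
K(P) = (-2 + sqrt(-2 + P))/(-4 + P)
V(g, R) = -2/3 + R
r = sqrt(242259)/46 (r = sqrt(114 + 45/92) = sqrt(10533/92) = sqrt(242259)/46 ≈ 10.700)
r + V(K(-2), 12) = sqrt(242259)/46 + (-2/3 + 12) = sqrt(242259)/46 + 34/3 = 34/3 + sqrt(242259)/46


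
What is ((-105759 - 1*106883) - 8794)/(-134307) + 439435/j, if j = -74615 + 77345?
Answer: 1324971485/8147958 ≈ 162.61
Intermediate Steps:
j = 2730
((-105759 - 1*106883) - 8794)/(-134307) + 439435/j = ((-105759 - 1*106883) - 8794)/(-134307) + 439435/2730 = ((-105759 - 106883) - 8794)*(-1/134307) + 439435*(1/2730) = (-212642 - 8794)*(-1/134307) + 87887/546 = -221436*(-1/134307) + 87887/546 = 24604/14923 + 87887/546 = 1324971485/8147958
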